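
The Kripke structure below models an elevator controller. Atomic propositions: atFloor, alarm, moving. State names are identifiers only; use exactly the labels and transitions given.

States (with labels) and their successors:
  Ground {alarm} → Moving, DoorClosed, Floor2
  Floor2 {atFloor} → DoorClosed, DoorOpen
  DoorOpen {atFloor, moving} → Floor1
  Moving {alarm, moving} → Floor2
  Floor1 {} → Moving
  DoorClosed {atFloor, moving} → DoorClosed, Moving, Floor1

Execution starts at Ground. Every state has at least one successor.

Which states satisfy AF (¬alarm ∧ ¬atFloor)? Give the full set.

States satisfying ¬alarm ∧ ¬atFloor: {Floor1}.
States satisfying AF (¬alarm ∧ ¬atFloor): {DoorOpen, Floor1}.

{DoorOpen, Floor1}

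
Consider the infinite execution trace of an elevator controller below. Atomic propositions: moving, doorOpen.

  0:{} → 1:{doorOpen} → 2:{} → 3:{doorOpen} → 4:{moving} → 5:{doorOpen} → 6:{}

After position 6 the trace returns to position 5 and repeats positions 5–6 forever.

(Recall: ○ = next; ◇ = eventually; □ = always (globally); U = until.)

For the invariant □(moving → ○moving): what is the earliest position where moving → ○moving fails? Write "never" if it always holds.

4

Check moving → ○moving at each position in order: 0 ✓, 1 ✓, 2 ✓, 3 ✓.
At position 4 the labels are {moving} and the next position 5 has {doorOpen}, so moving → ○moving is false there. This is the first violation.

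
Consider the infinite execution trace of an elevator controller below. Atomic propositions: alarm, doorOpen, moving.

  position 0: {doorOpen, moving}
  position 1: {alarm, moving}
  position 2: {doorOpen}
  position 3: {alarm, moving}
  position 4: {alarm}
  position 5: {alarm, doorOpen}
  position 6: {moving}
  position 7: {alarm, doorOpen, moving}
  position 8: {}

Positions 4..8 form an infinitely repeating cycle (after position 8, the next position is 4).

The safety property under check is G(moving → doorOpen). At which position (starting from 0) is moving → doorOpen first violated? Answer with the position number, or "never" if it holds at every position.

Check moving → doorOpen at each position in order: 0 ✓.
At position 1 the labels are {alarm, moving}, so moving → doorOpen is false there. This is the first violation.

1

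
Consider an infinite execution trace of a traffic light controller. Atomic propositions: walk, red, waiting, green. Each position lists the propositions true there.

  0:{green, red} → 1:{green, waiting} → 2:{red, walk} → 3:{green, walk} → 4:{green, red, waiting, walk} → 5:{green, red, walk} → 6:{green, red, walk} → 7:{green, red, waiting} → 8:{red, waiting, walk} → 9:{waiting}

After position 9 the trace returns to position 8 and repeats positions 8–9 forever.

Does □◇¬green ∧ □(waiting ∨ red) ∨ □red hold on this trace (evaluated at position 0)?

red must hold at every position from 0 onward. It fails at position 1, so □red is false.
At position 0: □◇¬green ∧ □(waiting ∨ red) is false; □red is false; so □◇¬green ∧ □(waiting ∨ red) ∨ □red is false.

No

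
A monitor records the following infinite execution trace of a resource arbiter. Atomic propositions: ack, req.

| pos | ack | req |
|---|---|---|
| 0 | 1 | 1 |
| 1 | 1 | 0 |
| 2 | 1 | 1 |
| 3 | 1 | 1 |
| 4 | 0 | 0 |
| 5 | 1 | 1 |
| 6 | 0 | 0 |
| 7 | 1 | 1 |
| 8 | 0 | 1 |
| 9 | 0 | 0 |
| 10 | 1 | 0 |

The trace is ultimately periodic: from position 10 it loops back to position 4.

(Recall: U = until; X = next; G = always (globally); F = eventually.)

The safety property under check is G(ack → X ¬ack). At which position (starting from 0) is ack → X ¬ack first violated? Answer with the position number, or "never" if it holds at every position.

0

At position 0 the labels are {ack, req} and the next position 1 has {ack}, so ack → X ¬ack is false there. This is the first violation.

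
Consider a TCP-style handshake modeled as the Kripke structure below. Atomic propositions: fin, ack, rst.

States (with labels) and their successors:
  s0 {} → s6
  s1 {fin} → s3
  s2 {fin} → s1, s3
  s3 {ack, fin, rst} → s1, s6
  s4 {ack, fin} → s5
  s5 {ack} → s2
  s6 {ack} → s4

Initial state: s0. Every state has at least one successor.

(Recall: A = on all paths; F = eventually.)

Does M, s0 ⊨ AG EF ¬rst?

Holds

States satisfying EF ¬rst: {s0, s1, s2, s3, s4, s5, s6}.
States satisfying AG EF ¬rst: {s0, s1, s2, s3, s4, s5, s6}.
Every state reachable from s0 satisfies EF ¬rst.
s0 ∈ Sat(AG EF ¬rst).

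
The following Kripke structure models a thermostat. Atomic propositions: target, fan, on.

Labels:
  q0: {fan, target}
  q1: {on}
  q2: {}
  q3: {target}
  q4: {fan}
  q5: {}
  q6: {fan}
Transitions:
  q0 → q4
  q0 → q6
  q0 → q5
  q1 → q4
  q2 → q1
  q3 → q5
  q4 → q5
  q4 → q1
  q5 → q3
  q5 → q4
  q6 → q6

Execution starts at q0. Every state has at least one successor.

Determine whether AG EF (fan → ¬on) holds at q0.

Holds

States satisfying EF (fan → ¬on): {q0, q1, q2, q3, q4, q5, q6}.
States satisfying AG EF (fan → ¬on): {q0, q1, q2, q3, q4, q5, q6}.
Every state reachable from q0 satisfies EF (fan → ¬on).
q0 ∈ Sat(AG EF (fan → ¬on)).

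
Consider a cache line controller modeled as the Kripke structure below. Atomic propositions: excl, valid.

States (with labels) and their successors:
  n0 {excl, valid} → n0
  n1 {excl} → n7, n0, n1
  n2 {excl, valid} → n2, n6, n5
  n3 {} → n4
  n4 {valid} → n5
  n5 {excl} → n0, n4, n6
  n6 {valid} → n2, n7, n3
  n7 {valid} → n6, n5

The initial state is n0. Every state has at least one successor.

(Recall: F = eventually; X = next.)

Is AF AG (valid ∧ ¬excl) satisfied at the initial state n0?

States satisfying AG (valid ∧ ¬excl): ∅.
States satisfying AF AG (valid ∧ ¬excl): ∅.
There is a path from n0 along which AG (valid ∧ ¬excl) never holds.
n0 ∉ Sat(AF AG (valid ∧ ¬excl)).

Violated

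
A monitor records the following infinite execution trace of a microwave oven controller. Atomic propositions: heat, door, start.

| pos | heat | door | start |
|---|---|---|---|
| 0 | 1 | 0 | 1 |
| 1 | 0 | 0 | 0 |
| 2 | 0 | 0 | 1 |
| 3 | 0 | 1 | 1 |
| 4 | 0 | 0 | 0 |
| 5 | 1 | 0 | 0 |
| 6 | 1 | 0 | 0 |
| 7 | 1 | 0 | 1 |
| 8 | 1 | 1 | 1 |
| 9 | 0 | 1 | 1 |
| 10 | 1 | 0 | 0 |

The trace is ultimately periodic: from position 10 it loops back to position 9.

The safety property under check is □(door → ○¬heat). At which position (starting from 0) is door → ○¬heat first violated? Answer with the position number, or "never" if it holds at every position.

9

Check door → ○¬heat at each position in order: 0 ✓, 1 ✓, 2 ✓, 3 ✓, 4 ✓, 5 ✓, 6 ✓, 7 ✓, 8 ✓.
At position 9 the labels are {door, start} and the next position 10 has {heat}, so door → ○¬heat is false there. This is the first violation.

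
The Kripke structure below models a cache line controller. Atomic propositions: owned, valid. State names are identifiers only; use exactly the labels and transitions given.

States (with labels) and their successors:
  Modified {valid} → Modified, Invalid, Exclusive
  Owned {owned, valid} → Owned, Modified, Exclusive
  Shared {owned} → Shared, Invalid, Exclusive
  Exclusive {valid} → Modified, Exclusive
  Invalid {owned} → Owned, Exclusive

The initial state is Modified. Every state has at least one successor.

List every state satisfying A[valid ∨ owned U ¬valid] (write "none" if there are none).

States satisfying valid ∨ owned: {Modified, Owned, Shared, Exclusive, Invalid}.
States satisfying ¬valid: {Shared, Invalid}.
States satisfying A[valid ∨ owned U ¬valid]: {Shared, Invalid}.

{Shared, Invalid}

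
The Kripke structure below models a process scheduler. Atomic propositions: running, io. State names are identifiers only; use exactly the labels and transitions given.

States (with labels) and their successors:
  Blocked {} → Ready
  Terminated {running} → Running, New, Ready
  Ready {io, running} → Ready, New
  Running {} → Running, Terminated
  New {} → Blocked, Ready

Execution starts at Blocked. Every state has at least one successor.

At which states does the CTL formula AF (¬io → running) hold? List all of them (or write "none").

{Blocked, Terminated, Ready, New}

States satisfying ¬io → running: {Terminated, Ready}.
States satisfying AF (¬io → running): {Blocked, Terminated, Ready, New}.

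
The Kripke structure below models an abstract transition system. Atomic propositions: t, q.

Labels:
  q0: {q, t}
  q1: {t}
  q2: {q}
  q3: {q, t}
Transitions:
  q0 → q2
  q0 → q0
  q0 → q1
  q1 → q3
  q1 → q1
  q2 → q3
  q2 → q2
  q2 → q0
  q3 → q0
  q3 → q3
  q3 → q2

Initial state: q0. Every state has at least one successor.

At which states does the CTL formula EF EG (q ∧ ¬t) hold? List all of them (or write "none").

States satisfying EG (q ∧ ¬t): {q2}.
States satisfying EF EG (q ∧ ¬t): {q0, q1, q2, q3}.

{q0, q1, q2, q3}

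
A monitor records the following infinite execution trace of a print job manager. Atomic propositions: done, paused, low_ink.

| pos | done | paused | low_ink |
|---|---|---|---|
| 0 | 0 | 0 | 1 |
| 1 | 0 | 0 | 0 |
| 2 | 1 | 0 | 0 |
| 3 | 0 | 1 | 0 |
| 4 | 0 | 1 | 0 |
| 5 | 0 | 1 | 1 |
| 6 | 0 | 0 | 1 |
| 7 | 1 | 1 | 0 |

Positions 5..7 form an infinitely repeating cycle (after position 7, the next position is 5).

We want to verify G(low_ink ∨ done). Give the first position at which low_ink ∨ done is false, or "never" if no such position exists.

1

Check low_ink ∨ done at each position in order: 0 ✓.
At position 1 the labels are {}, so low_ink ∨ done is false there. This is the first violation.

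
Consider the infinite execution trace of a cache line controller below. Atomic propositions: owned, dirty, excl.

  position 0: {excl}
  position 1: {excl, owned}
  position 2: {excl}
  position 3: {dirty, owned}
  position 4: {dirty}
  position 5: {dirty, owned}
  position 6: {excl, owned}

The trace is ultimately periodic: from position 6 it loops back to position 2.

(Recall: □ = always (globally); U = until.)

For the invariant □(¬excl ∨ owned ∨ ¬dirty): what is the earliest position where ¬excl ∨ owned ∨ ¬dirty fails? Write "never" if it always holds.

never

¬excl ∨ owned ∨ ¬dirty holds at every position 0..6, and those are all the positions the trace ever visits, so the invariant □(¬excl ∨ owned ∨ ¬dirty) is never violated.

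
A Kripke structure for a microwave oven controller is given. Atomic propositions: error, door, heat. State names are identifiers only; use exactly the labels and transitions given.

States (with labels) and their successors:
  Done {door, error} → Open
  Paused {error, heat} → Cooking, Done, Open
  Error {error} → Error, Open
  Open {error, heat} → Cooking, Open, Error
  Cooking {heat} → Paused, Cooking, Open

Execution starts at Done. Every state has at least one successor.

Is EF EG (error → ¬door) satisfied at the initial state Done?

States satisfying EG (error → ¬door): {Paused, Error, Open, Cooking}.
States satisfying EF EG (error → ¬door): {Done, Paused, Error, Open, Cooking}.
Some path from Done reaches a state where EG (error → ¬door) holds.
Done ∈ Sat(EF EG (error → ¬door)).

Holds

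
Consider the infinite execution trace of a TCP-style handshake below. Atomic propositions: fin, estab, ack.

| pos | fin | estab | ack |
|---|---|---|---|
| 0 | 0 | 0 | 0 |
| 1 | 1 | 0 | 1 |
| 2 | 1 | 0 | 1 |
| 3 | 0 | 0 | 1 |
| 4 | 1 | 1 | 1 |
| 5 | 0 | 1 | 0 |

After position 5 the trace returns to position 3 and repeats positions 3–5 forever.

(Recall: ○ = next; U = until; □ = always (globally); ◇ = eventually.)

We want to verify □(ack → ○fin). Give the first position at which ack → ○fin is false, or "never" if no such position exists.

2

Check ack → ○fin at each position in order: 0 ✓, 1 ✓.
At position 2 the labels are {ack, fin} and the next position 3 has {ack}, so ack → ○fin is false there. This is the first violation.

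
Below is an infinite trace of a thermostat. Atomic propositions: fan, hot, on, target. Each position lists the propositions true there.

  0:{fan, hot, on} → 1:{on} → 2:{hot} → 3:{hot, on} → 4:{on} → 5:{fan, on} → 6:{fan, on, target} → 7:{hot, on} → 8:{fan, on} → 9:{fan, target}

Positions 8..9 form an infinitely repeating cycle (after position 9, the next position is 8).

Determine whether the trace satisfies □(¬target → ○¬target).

No

¬target → ○¬target must hold at every position from 0 onward. It fails at position 5, so □(¬target → ○¬target) is false.
Positions where ¬target holds: 0, 1, 2, 3, 4, 5, 7, 8.
Check ○¬target at each: 0→ok, 1→ok, 2→ok, 3→ok, 4→ok, 5→fails, 7→ok, 8→fails.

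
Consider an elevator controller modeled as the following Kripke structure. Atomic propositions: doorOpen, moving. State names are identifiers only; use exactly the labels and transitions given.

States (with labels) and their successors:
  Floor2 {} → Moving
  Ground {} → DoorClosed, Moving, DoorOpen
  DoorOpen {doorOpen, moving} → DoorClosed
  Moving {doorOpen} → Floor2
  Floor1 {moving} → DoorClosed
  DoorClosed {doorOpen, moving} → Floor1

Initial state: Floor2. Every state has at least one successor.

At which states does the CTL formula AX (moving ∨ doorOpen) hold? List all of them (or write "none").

States satisfying moving ∨ doorOpen: {DoorOpen, Moving, Floor1, DoorClosed}.
States satisfying AX (moving ∨ doorOpen): {Floor2, Ground, DoorOpen, Floor1, DoorClosed}.

{Floor2, Ground, DoorOpen, Floor1, DoorClosed}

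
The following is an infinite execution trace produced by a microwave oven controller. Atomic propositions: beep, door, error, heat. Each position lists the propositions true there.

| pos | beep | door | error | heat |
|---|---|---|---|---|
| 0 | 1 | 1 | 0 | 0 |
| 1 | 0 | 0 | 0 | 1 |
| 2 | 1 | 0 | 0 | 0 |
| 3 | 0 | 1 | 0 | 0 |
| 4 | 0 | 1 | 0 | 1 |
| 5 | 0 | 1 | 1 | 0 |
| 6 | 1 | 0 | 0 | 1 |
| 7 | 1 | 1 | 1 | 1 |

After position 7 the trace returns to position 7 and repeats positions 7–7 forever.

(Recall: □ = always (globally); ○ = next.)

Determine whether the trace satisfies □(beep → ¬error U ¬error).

Does not hold

beep → ¬error U ¬error must hold at every position from 0 onward. It fails at position 7, so □(beep → ¬error U ¬error) is false.
Positions where beep holds: 0, 2, 6, 7.
Check ¬error U ¬error at each: 0→ok, 2→ok, 6→ok, 7→fails.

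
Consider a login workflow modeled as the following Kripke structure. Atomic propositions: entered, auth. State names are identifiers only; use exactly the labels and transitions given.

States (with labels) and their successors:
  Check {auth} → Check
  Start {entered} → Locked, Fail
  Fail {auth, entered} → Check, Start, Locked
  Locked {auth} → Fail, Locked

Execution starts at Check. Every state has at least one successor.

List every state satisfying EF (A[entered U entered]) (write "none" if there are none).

{Start, Fail, Locked}

States satisfying A[entered U entered]: {Start, Fail}.
States satisfying EF (A[entered U entered]): {Start, Fail, Locked}.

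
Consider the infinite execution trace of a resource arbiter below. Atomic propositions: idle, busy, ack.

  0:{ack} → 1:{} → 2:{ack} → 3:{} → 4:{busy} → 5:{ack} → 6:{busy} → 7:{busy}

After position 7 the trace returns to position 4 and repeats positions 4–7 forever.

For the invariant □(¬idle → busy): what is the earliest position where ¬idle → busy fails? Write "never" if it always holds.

0

At position 0 the labels are {ack}, so ¬idle → busy is false there. This is the first violation.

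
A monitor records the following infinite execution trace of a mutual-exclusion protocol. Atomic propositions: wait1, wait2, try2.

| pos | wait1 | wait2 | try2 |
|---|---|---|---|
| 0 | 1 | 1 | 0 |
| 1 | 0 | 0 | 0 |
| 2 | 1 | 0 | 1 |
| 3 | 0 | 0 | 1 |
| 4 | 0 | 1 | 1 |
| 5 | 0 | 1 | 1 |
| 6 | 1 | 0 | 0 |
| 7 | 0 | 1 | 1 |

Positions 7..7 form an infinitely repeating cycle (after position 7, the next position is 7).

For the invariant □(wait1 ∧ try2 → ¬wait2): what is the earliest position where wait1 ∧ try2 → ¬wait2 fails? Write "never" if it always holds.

never

wait1 ∧ try2 → ¬wait2 holds at every position 0..7, and those are all the positions the trace ever visits, so the invariant □(wait1 ∧ try2 → ¬wait2) is never violated.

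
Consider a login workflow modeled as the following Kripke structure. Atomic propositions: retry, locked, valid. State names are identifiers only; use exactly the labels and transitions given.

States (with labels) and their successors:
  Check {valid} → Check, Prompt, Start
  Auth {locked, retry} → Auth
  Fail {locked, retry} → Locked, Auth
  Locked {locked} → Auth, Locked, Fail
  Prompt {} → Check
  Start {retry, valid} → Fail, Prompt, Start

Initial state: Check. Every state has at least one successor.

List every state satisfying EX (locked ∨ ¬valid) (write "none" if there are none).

{Check, Auth, Fail, Locked, Start}

States satisfying locked ∨ ¬valid: {Auth, Fail, Locked, Prompt}.
States satisfying EX (locked ∨ ¬valid): {Check, Auth, Fail, Locked, Start}.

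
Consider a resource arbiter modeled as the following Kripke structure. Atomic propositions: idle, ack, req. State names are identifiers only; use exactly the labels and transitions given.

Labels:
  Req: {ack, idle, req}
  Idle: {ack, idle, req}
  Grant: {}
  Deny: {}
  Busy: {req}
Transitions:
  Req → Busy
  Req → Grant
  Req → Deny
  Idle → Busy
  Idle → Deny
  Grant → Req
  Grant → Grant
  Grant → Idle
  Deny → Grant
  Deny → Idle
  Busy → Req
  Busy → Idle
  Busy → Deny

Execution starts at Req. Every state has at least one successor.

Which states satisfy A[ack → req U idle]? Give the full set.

States satisfying ack → req: {Req, Idle, Grant, Deny, Busy}.
States satisfying idle: {Req, Idle}.
States satisfying A[ack → req U idle]: {Req, Idle}.

{Req, Idle}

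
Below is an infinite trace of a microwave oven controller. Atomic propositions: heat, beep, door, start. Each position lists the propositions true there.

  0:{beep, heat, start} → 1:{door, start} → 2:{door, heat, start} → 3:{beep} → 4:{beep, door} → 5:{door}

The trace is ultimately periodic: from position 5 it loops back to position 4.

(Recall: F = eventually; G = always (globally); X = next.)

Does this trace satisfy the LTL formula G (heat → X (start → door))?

Yes

heat → X (start → door) holds at every position 0..5, and those are all positions ever visited, so G (heat → X (start → door)) holds.
Positions where heat holds: 0, 2.
Check X (start → door) at each: 0→ok, 2→ok.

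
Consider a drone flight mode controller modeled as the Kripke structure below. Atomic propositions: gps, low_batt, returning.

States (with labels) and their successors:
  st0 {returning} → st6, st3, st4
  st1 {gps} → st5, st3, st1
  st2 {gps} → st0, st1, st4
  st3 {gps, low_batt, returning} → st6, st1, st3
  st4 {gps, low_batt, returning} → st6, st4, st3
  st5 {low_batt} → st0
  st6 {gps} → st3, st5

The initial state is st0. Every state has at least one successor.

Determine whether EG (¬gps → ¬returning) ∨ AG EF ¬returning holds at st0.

Holds

States satisfying ¬gps → ¬returning: {st1, st2, st3, st4, st5, st6}.
States satisfying EG (¬gps → ¬returning): {st1, st2, st3, st4, st6}.
States satisfying EF ¬returning: {st0, st1, st2, st3, st4, st5, st6}.
States satisfying AG EF ¬returning: {st0, st1, st2, st3, st4, st5, st6}.
States satisfying EG (¬gps → ¬returning) ∨ AG EF ¬returning: {st0, st1, st2, st3, st4, st5, st6}.
st0 ∈ Sat(EG (¬gps → ¬returning) ∨ AG EF ¬returning).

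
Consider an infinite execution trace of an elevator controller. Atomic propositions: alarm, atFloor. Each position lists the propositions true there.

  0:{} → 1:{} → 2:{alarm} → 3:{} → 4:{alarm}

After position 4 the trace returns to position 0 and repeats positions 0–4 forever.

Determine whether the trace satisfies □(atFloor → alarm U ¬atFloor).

Satisfied

atFloor → alarm U ¬atFloor holds at every position 0..4, and those are all positions ever visited, so □(atFloor → alarm U ¬atFloor) holds.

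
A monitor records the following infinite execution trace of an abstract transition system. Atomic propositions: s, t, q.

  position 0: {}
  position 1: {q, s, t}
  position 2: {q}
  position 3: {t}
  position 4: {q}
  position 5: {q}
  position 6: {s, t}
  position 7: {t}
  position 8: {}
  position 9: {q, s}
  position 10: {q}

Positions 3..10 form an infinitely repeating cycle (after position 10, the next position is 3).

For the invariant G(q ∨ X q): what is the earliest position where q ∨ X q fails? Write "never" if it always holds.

6

Check q ∨ X q at each position in order: 0 ✓, 1 ✓, 2 ✓, 3 ✓, 4 ✓, 5 ✓.
At position 6 the labels are {s, t} and the next position 7 has {t}, so q ∨ X q is false there. This is the first violation.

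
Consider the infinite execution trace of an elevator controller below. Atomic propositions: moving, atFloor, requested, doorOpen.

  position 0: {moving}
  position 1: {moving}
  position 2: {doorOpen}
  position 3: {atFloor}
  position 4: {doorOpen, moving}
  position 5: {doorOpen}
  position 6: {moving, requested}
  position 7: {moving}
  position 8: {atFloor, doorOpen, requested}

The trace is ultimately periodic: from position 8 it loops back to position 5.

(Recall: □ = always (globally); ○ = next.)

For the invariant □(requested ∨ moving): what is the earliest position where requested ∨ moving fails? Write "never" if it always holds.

2

Check requested ∨ moving at each position in order: 0 ✓, 1 ✓.
At position 2 the labels are {doorOpen}, so requested ∨ moving is false there. This is the first violation.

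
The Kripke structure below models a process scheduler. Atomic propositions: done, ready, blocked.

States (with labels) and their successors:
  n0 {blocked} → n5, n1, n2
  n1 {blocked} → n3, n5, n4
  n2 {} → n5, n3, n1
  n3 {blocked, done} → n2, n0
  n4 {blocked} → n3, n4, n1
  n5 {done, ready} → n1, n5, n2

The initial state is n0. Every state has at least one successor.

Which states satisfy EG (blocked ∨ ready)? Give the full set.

States satisfying blocked ∨ ready: {n0, n1, n3, n4, n5}.
States satisfying EG (blocked ∨ ready): {n0, n1, n3, n4, n5}.

{n0, n1, n3, n4, n5}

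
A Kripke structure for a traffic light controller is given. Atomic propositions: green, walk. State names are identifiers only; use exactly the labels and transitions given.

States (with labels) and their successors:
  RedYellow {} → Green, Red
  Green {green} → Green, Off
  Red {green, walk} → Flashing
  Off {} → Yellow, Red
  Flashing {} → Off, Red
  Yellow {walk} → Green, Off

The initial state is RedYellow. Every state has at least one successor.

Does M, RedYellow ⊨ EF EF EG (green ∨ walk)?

States satisfying EF EG (green ∨ walk): {RedYellow, Green, Red, Off, Flashing, Yellow}.
States satisfying EF EF EG (green ∨ walk): {RedYellow, Green, Red, Off, Flashing, Yellow}.
Some path from RedYellow reaches a state where EF EG (green ∨ walk) holds.
RedYellow ∈ Sat(EF EF EG (green ∨ walk)).

Yes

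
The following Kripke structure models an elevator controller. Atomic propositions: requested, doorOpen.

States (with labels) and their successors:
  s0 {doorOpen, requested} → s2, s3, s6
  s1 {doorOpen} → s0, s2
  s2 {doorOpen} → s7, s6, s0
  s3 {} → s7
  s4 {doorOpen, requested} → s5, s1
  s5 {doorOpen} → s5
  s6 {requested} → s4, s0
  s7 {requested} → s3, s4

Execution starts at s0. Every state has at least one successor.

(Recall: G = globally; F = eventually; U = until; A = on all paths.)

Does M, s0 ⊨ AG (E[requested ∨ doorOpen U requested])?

States satisfying E[requested ∨ doorOpen U requested]: {s0, s1, s2, s4, s6, s7}.
States satisfying AG (E[requested ∨ doorOpen U requested]): ∅.
s3 is reachable from s0 and violates E[requested ∨ doorOpen U requested], so AG fails at s0.
s0 ∉ Sat(AG (E[requested ∨ doorOpen U requested])).

Does not hold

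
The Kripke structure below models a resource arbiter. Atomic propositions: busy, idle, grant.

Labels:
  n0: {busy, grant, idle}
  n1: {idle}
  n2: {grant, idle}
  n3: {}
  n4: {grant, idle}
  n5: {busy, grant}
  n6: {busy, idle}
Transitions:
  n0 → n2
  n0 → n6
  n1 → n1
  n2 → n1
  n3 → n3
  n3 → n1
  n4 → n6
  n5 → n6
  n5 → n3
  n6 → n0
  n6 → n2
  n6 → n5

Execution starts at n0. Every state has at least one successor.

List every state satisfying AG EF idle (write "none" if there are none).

States satisfying EF idle: {n0, n1, n2, n3, n4, n5, n6}.
States satisfying AG EF idle: {n0, n1, n2, n3, n4, n5, n6}.

{n0, n1, n2, n3, n4, n5, n6}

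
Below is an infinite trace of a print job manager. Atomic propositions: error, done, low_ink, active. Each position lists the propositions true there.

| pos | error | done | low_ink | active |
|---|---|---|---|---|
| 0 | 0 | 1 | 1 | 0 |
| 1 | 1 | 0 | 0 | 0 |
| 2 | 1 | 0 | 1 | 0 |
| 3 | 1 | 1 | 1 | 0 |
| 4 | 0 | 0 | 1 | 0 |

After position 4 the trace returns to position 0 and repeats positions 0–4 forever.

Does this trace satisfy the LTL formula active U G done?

Walking from position 0: at position 0, G done has not yet held and active fails, so active U G done is false.

No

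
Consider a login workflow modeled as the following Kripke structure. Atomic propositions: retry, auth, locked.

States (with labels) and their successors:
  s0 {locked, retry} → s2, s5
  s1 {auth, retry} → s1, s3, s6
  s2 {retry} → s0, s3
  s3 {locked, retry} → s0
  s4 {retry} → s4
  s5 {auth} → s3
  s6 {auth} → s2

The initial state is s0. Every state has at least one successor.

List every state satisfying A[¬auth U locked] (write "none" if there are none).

{s0, s2, s3}

States satisfying ¬auth: {s0, s2, s3, s4}.
States satisfying locked: {s0, s3}.
States satisfying A[¬auth U locked]: {s0, s2, s3}.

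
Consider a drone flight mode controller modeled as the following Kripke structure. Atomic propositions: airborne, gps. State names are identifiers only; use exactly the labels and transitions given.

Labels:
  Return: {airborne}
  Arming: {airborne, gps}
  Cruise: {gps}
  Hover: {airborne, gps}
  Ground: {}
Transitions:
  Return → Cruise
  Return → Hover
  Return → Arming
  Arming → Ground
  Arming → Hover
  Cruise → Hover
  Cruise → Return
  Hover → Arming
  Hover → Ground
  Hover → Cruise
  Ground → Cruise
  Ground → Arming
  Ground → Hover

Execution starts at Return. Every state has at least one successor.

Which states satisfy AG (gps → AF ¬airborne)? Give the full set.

none

States satisfying gps → AF ¬airborne: {Return, Cruise, Ground}.
States satisfying AG (gps → AF ¬airborne): ∅.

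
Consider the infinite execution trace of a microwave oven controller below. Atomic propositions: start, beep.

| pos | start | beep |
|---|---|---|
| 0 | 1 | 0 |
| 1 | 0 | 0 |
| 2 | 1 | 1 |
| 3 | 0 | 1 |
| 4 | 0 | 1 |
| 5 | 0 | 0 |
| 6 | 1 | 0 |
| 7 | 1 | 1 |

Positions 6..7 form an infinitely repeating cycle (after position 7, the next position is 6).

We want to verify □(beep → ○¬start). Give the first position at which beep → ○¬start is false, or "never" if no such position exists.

Check beep → ○¬start at each position in order: 0 ✓, 1 ✓, 2 ✓, 3 ✓, 4 ✓, 5 ✓, 6 ✓.
At position 7 the labels are {beep, start} and the next position 6 has {start}, so beep → ○¬start is false there. This is the first violation.

7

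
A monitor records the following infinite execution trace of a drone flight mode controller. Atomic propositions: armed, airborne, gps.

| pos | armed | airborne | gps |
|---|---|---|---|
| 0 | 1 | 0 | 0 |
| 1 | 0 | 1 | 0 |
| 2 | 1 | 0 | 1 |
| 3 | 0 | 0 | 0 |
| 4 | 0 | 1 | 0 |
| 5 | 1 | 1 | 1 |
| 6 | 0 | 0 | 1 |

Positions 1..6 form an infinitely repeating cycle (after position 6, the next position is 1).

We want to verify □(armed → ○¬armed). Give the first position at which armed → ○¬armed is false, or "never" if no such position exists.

armed → ○¬armed holds at every position 0..6, and those are all the positions the trace ever visits, so the invariant □(armed → ○¬armed) is never violated.

never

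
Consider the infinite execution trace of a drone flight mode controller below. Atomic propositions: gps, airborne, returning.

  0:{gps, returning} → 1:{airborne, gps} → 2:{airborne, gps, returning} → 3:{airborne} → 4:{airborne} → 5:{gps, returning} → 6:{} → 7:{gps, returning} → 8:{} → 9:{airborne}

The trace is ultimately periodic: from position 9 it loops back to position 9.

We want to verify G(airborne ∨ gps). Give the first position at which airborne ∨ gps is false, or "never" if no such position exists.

Check airborne ∨ gps at each position in order: 0 ✓, 1 ✓, 2 ✓, 3 ✓, 4 ✓, 5 ✓.
At position 6 the labels are {}, so airborne ∨ gps is false there. This is the first violation.

6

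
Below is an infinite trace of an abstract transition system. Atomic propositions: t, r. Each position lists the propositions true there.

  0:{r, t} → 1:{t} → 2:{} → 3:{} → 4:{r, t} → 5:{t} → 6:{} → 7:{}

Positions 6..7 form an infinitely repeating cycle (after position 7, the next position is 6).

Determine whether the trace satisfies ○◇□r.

The position after 0 is 1; ◇□r is false there.

No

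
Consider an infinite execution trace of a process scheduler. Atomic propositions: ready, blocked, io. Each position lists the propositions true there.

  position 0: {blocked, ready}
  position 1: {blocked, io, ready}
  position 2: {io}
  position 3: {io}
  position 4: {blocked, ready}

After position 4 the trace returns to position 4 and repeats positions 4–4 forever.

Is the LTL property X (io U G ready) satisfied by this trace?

Satisfied

The position after 0 is 1; io U G ready is true there.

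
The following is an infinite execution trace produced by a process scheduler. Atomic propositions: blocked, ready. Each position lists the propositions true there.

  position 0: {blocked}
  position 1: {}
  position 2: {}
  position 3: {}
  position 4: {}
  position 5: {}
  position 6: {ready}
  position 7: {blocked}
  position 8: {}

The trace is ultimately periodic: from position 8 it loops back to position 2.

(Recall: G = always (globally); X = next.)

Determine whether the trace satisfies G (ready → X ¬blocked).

ready → X ¬blocked must hold at every position from 0 onward. It fails at position 6, so G (ready → X ¬blocked) is false.
Positions where ready holds: 6.
Check X ¬blocked at each: 6→fails.

Violated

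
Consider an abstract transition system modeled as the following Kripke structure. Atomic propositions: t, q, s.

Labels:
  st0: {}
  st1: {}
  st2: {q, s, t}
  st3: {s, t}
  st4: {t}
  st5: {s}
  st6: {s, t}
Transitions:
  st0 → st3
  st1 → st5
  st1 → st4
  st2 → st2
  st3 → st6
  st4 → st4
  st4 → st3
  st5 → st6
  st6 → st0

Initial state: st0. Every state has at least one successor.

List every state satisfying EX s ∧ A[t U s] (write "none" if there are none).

{st2, st3, st5}

States satisfying s: {st2, st3, st5, st6}.
States satisfying EX s: {st0, st1, st2, st3, st4, st5}.
States satisfying t: {st2, st3, st4, st6}.
States satisfying A[t U s]: {st2, st3, st5, st6}.
States satisfying EX s ∧ A[t U s]: {st2, st3, st5}.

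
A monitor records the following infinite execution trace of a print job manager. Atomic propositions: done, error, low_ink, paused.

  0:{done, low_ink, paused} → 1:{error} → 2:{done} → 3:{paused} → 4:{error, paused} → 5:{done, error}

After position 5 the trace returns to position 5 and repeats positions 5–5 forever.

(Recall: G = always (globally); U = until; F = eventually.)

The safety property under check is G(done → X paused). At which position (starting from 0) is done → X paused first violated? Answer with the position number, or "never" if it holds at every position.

0

At position 0 the labels are {done, low_ink, paused} and the next position 1 has {error}, so done → X paused is false there. This is the first violation.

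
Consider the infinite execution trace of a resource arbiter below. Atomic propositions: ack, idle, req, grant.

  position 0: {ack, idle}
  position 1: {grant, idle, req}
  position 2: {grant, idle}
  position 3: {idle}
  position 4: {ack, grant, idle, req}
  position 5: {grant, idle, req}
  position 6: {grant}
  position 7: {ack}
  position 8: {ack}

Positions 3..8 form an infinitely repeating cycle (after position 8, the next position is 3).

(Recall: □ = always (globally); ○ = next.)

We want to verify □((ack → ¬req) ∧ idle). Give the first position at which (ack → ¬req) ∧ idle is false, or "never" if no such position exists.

Check (ack → ¬req) ∧ idle at each position in order: 0 ✓, 1 ✓, 2 ✓, 3 ✓.
At position 4 the labels are {ack, grant, idle, req}, so (ack → ¬req) ∧ idle is false there. This is the first violation.

4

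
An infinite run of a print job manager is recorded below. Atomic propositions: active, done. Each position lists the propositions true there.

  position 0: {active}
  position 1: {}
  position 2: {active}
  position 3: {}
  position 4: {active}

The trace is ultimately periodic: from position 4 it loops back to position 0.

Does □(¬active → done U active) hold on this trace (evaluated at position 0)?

¬active → done U active must hold at every position from 0 onward. It fails at position 1, so □(¬active → done U active) is false.
Positions where ¬active holds: 1, 3.
Check done U active at each: 1→fails, 3→fails.

Violated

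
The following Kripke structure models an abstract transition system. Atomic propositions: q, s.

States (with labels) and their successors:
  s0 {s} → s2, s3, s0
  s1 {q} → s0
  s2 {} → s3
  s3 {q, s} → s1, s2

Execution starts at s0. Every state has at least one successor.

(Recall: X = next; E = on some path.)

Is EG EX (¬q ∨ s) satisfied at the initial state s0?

States satisfying EX (¬q ∨ s): {s0, s1, s2, s3}.
States satisfying EG EX (¬q ∨ s): {s0, s1, s2, s3}.
s0 ∈ Sat(EG EX (¬q ∨ s)).

Holds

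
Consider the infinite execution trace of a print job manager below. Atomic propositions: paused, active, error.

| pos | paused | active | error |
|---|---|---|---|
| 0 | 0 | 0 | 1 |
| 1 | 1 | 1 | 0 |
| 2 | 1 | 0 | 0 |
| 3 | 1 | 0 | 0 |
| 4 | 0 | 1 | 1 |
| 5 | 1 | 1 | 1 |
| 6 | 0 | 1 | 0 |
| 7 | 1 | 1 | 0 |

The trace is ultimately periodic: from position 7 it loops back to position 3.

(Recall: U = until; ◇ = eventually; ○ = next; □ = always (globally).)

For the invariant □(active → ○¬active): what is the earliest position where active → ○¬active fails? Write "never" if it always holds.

Check active → ○¬active at each position in order: 0 ✓, 1 ✓, 2 ✓, 3 ✓.
At position 4 the labels are {active, error} and the next position 5 has {active, error, paused}, so active → ○¬active is false there. This is the first violation.

4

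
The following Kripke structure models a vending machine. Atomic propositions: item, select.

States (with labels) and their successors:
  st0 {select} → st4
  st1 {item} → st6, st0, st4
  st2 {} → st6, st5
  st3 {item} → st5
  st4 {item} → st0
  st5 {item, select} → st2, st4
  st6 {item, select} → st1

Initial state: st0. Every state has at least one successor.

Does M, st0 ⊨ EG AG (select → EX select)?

States satisfying AG (select → EX select): ∅.
States satisfying EG AG (select → EX select): ∅.
No suitable path/successor from st0 witnesses the formula.
st0 ∉ Sat(EG AG (select → EX select)).

Violated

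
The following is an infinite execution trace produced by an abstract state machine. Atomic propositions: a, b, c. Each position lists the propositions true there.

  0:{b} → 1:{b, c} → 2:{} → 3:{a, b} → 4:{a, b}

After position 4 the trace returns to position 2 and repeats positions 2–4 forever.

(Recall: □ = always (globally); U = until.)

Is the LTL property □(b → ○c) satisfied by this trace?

No

b → ○c must hold at every position from 0 onward. It fails at position 1, so □(b → ○c) is false.
Positions where b holds: 0, 1, 3, 4.
Check ○c at each: 0→ok, 1→fails, 3→fails, 4→fails.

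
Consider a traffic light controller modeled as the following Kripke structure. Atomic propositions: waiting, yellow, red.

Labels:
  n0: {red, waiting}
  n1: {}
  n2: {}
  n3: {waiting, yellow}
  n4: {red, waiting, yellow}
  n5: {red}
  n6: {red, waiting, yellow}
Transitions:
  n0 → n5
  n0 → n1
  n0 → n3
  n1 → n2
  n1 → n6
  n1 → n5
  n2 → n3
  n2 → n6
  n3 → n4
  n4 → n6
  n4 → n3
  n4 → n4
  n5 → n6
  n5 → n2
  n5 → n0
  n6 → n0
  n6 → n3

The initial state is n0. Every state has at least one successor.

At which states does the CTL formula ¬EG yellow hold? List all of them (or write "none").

States satisfying yellow: {n3, n4, n6}.
States satisfying EG yellow: {n3, n4, n6}.
States satisfying ¬EG yellow: {n0, n1, n2, n5}.

{n0, n1, n2, n5}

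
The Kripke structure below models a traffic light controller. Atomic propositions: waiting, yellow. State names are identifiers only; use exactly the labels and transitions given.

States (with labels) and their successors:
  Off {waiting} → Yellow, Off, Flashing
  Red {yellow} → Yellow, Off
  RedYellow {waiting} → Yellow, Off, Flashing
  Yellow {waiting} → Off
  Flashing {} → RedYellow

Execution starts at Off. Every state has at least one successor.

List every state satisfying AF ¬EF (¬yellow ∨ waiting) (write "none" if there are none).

States satisfying ¬EF (¬yellow ∨ waiting): ∅.
States satisfying AF ¬EF (¬yellow ∨ waiting): ∅.

none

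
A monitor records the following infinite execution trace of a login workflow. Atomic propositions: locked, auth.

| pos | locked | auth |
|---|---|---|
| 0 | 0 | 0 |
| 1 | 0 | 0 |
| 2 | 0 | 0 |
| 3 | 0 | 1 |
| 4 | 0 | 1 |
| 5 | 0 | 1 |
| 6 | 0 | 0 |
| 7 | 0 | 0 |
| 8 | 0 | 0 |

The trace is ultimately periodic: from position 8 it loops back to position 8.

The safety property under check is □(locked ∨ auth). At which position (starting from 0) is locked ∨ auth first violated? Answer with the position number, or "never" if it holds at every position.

0

At position 0 the labels are {}, so locked ∨ auth is false there. This is the first violation.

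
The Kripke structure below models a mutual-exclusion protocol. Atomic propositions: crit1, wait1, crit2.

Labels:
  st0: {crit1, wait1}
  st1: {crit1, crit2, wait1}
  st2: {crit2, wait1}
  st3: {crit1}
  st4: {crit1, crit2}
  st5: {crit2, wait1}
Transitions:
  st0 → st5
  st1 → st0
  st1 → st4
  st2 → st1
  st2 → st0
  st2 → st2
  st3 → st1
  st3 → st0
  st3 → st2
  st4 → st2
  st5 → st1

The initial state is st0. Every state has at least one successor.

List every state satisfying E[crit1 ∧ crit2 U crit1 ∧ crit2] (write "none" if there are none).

{st1, st4}

States satisfying crit1 ∧ crit2: {st1, st4}.
States satisfying E[crit1 ∧ crit2 U crit1 ∧ crit2]: {st1, st4}.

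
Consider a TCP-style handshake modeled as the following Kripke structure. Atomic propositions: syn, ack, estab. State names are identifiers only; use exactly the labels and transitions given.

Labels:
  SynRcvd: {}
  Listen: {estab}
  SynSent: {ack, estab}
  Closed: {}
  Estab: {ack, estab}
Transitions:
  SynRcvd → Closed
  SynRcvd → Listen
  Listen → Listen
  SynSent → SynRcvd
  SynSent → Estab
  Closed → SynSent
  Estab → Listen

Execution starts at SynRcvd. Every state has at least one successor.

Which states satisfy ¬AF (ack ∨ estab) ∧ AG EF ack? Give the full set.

none

States satisfying ack ∨ estab: {Listen, SynSent, Estab}.
States satisfying AF (ack ∨ estab): {SynRcvd, Listen, SynSent, Closed, Estab}.
States satisfying ¬AF (ack ∨ estab): ∅.
States satisfying EF ack: {SynRcvd, SynSent, Closed, Estab}.
States satisfying AG EF ack: ∅.
States satisfying ¬AF (ack ∨ estab) ∧ AG EF ack: ∅.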